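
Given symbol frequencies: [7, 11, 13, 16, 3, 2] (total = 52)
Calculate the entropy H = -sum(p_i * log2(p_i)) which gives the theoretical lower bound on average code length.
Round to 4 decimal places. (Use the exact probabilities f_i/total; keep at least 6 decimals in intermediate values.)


Per-symbol terms -p_i * log2(p_i) with p_i = f_i/52:
  p = 7/52 = 0.134615: log2(p) = -2.893085, -p*log2(p) = 0.389454
  p = 11/52 = 0.211538: log2(p) = -2.241008, -p*log2(p) = 0.474059
  p = 13/52 = 0.250000: log2(p) = -2.000000, -p*log2(p) = 0.500000
  p = 16/52 = 0.307692: log2(p) = -1.700440, -p*log2(p) = 0.523212
  p = 3/52 = 0.057692: log2(p) = -4.115477, -p*log2(p) = 0.237431
  p = 2/52 = 0.038462: log2(p) = -4.700440, -p*log2(p) = 0.180786
H = 0.389454 + 0.474059 + 0.500000 + 0.523212 + 0.237431 + 0.180786 = 2.304942

H = 2.3049 bits/symbol


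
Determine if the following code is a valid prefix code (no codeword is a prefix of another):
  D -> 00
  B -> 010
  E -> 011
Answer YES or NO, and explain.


Checking each pair (does one codeword prefix another?):
  D='00' vs B='010': no prefix
  D='00' vs E='011': no prefix
  B='010' vs D='00': no prefix
  B='010' vs E='011': no prefix
  E='011' vs D='00': no prefix
  E='011' vs B='010': no prefix
No violation found over all pairs.

YES -- this is a valid prefix code. No codeword is a prefix of any other codeword.


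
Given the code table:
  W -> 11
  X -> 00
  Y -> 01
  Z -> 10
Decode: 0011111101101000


Decoding:
00 -> X
11 -> W
11 -> W
11 -> W
01 -> Y
10 -> Z
10 -> Z
00 -> X


Result: XWWWYZZX


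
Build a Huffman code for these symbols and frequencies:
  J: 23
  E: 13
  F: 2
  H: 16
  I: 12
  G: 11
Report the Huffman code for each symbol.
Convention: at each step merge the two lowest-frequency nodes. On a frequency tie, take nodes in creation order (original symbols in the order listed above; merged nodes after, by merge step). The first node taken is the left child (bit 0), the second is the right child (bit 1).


Huffman tree construction:
Step 1: Merge F(2) + G(11) = 13
Step 2: Merge I(12) + E(13) = 25
Step 3: Merge (F+G)(13) + H(16) = 29
Step 4: Merge J(23) + (I+E)(25) = 48
Step 5: Merge ((F+G)+H)(29) + (J+(I+E))(48) = 77
Read each symbol's code off the tree from the root (left child = 0, right child = 1).

Codes:
  J: 10 (length 2)
  E: 111 (length 3)
  F: 000 (length 3)
  H: 01 (length 2)
  I: 110 (length 3)
  G: 001 (length 3)
Average code length: 192/77 = 2.4935 bits/symbol


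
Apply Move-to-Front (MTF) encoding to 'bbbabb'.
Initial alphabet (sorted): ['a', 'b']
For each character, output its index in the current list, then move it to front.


MTF encoding:
'b': index 1 in ['a', 'b'] -> ['b', 'a']
'b': index 0 in ['b', 'a'] -> ['b', 'a']
'b': index 0 in ['b', 'a'] -> ['b', 'a']
'a': index 1 in ['b', 'a'] -> ['a', 'b']
'b': index 1 in ['a', 'b'] -> ['b', 'a']
'b': index 0 in ['b', 'a'] -> ['b', 'a']


Output: [1, 0, 0, 1, 1, 0]


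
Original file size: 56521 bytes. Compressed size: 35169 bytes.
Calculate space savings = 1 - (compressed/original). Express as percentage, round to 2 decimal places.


ratio = compressed/original = 35169/56521 = 0.622229
savings = 1 - ratio = 1 - 0.622229 = 0.377771
as a percentage: 0.377771 * 100 = 37.78%

Space savings = 1 - 35169/56521 = 37.78%


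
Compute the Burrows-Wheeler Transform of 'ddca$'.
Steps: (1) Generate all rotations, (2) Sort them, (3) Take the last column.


Rotations (sorted):
  0: $ddca -> last char: a
  1: a$ddc -> last char: c
  2: ca$dd -> last char: d
  3: dca$d -> last char: d
  4: ddca$ -> last char: $


BWT = acdd$


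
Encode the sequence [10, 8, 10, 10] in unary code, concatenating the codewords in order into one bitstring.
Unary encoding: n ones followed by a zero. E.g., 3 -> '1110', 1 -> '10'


Encode each number as n ones followed by a terminating 0:
  10 -> 11111111110 (11 bits)
  8 -> 111111110 (9 bits)
  10 -> 11111111110 (11 bits)
  10 -> 11111111110 (11 bits)
Total length = 11 + 9 + 11 + 11 = 42 bits.

Unary([10, 8, 10, 10]) = 111111111101111111101111111111011111111110 (42 bits)


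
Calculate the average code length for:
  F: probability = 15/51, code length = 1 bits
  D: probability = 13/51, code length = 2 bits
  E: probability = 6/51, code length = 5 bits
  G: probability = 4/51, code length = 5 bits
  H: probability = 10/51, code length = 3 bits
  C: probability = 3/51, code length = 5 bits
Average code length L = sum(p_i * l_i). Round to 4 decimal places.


Weighted contributions p_i * l_i:
  F: (15/51) * 1 = 15/51
  D: (13/51) * 2 = 26/51
  E: (6/51) * 5 = 30/51
  G: (4/51) * 5 = 20/51
  H: (10/51) * 3 = 30/51
  C: (3/51) * 5 = 15/51
Sum = (15 + 26 + 30 + 20 + 30 + 15)/51 = 136/51

L = 136/51 = 2.6667 bits/symbol


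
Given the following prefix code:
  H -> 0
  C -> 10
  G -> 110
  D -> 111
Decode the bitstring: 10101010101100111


Decoding step by step:
Bits 10 -> C
Bits 10 -> C
Bits 10 -> C
Bits 10 -> C
Bits 10 -> C
Bits 110 -> G
Bits 0 -> H
Bits 111 -> D


Decoded message: CCCCCGHD


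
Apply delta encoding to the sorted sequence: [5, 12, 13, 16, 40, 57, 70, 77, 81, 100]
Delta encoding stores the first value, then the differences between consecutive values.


First value: 5
Deltas:
  12 - 5 = 7
  13 - 12 = 1
  16 - 13 = 3
  40 - 16 = 24
  57 - 40 = 17
  70 - 57 = 13
  77 - 70 = 7
  81 - 77 = 4
  100 - 81 = 19


Delta encoded: [5, 7, 1, 3, 24, 17, 13, 7, 4, 19]


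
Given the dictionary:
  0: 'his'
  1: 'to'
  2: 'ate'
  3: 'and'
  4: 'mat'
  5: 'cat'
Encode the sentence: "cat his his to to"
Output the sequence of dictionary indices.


Look up each word in the dictionary:
  'cat' -> 5
  'his' -> 0
  'his' -> 0
  'to' -> 1
  'to' -> 1

Encoded: [5, 0, 0, 1, 1]


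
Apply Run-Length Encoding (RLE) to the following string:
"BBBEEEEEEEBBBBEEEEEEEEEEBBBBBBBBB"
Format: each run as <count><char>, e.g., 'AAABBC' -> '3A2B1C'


Scanning runs left to right:
  i=0: run of 'B' x 3 -> '3B'
  i=3: run of 'E' x 7 -> '7E'
  i=10: run of 'B' x 4 -> '4B'
  i=14: run of 'E' x 10 -> '10E'
  i=24: run of 'B' x 9 -> '9B'

RLE = 3B7E4B10E9B


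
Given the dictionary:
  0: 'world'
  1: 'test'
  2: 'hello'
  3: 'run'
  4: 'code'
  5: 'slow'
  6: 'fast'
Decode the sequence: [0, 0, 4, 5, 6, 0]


Look up each index in the dictionary:
  0 -> 'world'
  0 -> 'world'
  4 -> 'code'
  5 -> 'slow'
  6 -> 'fast'
  0 -> 'world'

Decoded: "world world code slow fast world"


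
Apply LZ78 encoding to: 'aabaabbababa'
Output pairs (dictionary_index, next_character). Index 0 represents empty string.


LZ78 encoding steps:
Dictionary: {0: ''}
Step 1: w='' (idx 0), next='a' -> output (0, 'a'), add 'a' as idx 1
Step 2: w='a' (idx 1), next='b' -> output (1, 'b'), add 'ab' as idx 2
Step 3: w='a' (idx 1), next='a' -> output (1, 'a'), add 'aa' as idx 3
Step 4: w='' (idx 0), next='b' -> output (0, 'b'), add 'b' as idx 4
Step 5: w='b' (idx 4), next='a' -> output (4, 'a'), add 'ba' as idx 5
Step 6: w='ba' (idx 5), next='b' -> output (5, 'b'), add 'bab' as idx 6
Step 7: w='a' (idx 1), end of input -> output (1, '')


Encoded: [(0, 'a'), (1, 'b'), (1, 'a'), (0, 'b'), (4, 'a'), (5, 'b'), (1, '')]


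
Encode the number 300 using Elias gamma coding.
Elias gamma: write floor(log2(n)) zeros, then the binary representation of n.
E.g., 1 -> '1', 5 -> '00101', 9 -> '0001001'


num_bits = floor(log2(300)) + 1 = 9
leading_zeros = num_bits - 1 = 8
binary(300) = 100101100

Elias gamma(300) = '00000000' + '100101100' = 00000000100101100 (17 bits)


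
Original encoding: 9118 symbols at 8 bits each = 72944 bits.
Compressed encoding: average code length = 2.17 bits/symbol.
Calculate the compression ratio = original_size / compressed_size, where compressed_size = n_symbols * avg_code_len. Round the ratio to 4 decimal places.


original_size = n_symbols * orig_bits = 9118 * 8 = 72944 bits
compressed_size = n_symbols * avg_code_len = 9118 * 2.17 = 19786.06 bits
ratio = original_size / compressed_size = 72944 / 19786.06 = 3.6866

Compression ratio = 3.6866


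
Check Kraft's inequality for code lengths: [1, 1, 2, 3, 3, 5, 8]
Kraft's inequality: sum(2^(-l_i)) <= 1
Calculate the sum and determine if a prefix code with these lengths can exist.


Sum = 2^(-1) + 2^(-1) + 2^(-2) + 2^(-3) + 2^(-3) + 2^(-5) + 2^(-8)
    = 0.5 + 0.5 + 0.25 + 0.125 + 0.125 + 0.03125 + 0.00390625
    = 393/256 = 1.53515625
Since 1.53515625 > 1, Kraft's inequality is NOT satisfied.
A prefix code with these lengths CANNOT exist.

Kraft sum = 1.53515625. Not satisfied.


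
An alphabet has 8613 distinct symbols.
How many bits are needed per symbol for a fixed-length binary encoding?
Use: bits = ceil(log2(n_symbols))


log2(8613) = 13.0723
Bracket: 2^13 = 8192 < 8613 <= 2^14 = 16384
So ceil(log2(8613)) = 14

bits = ceil(log2(8613)) = ceil(13.0723) = 14 bits


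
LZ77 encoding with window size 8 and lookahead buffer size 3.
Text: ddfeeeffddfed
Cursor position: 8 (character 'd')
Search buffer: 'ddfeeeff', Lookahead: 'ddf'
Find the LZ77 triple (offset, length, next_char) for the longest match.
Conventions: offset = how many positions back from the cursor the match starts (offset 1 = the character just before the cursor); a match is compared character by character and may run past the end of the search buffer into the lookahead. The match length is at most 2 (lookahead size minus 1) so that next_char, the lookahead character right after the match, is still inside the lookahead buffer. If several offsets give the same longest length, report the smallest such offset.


Try each offset into the search buffer:
  offset=1 (pos 7, char 'f'): match length 0
  offset=2 (pos 6, char 'f'): match length 0
  offset=3 (pos 5, char 'e'): match length 0
  offset=4 (pos 4, char 'e'): match length 0
  offset=5 (pos 3, char 'e'): match length 0
  offset=6 (pos 2, char 'f'): match length 0
  offset=7 (pos 1, char 'd'): match length 1
  offset=8 (pos 0, char 'd'): match length 2
Longest match has length 2 at offset 8.
next_char = character at position 8 + 2 = 10 -> 'f'

Best match: offset=8, length=2 (matching 'dd' starting at position 0)
LZ77 triple: (8, 2, 'f')


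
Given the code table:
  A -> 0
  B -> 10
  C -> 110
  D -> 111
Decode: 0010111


Decoding:
0 -> A
0 -> A
10 -> B
111 -> D


Result: AABD


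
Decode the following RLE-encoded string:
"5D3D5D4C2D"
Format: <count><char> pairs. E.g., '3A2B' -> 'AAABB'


Expanding each <count><char> pair:
  5D -> 'DDDDD'
  3D -> 'DDD'
  5D -> 'DDDDD'
  4C -> 'CCCC'
  2D -> 'DD'

Decoded = DDDDDDDDDDDDDCCCCDD


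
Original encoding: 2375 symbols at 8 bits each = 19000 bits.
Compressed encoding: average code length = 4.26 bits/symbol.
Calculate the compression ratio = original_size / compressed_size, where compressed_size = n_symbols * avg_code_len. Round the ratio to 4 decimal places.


original_size = n_symbols * orig_bits = 2375 * 8 = 19000 bits
compressed_size = n_symbols * avg_code_len = 2375 * 4.26 = 10117.5 bits
ratio = original_size / compressed_size = 19000 / 10117.5 = 1.8779

Compression ratio = 1.8779


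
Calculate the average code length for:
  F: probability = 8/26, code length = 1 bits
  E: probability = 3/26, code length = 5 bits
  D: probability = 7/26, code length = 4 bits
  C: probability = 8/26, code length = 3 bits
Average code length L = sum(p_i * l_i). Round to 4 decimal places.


Weighted contributions p_i * l_i:
  F: (8/26) * 1 = 8/26
  E: (3/26) * 5 = 15/26
  D: (7/26) * 4 = 28/26
  C: (8/26) * 3 = 24/26
Sum = (8 + 15 + 28 + 24)/26 = 75/26

L = 75/26 = 2.8846 bits/symbol


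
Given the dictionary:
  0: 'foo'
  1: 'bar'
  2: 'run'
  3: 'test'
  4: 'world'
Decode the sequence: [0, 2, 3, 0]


Look up each index in the dictionary:
  0 -> 'foo'
  2 -> 'run'
  3 -> 'test'
  0 -> 'foo'

Decoded: "foo run test foo"


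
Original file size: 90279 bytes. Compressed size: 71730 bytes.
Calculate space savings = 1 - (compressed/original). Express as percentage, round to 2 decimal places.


ratio = compressed/original = 71730/90279 = 0.794537
savings = 1 - ratio = 1 - 0.794537 = 0.205463
as a percentage: 0.205463 * 100 = 20.55%

Space savings = 1 - 71730/90279 = 20.55%


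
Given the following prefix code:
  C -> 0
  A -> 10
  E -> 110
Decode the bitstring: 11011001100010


Decoding step by step:
Bits 110 -> E
Bits 110 -> E
Bits 0 -> C
Bits 110 -> E
Bits 0 -> C
Bits 0 -> C
Bits 10 -> A


Decoded message: EECECCA


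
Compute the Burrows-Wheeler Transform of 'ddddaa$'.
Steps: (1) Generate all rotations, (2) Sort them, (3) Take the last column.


Rotations (sorted):
  0: $ddddaa -> last char: a
  1: a$dddda -> last char: a
  2: aa$dddd -> last char: d
  3: daa$ddd -> last char: d
  4: ddaa$dd -> last char: d
  5: dddaa$d -> last char: d
  6: ddddaa$ -> last char: $


BWT = aadddd$


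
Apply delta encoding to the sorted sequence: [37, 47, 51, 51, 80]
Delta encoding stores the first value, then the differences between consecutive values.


First value: 37
Deltas:
  47 - 37 = 10
  51 - 47 = 4
  51 - 51 = 0
  80 - 51 = 29


Delta encoded: [37, 10, 4, 0, 29]


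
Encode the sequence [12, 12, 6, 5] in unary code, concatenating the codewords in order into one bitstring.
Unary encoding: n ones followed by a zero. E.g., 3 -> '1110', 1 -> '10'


Encode each number as n ones followed by a terminating 0:
  12 -> 1111111111110 (13 bits)
  12 -> 1111111111110 (13 bits)
  6 -> 1111110 (7 bits)
  5 -> 111110 (6 bits)
Total length = 13 + 13 + 7 + 6 = 39 bits.

Unary([12, 12, 6, 5]) = 111111111111011111111111101111110111110 (39 bits)


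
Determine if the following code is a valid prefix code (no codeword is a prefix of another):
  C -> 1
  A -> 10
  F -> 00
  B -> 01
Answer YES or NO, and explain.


Checking each pair (does one codeword prefix another?):
  C='1' vs A='10': prefix -- VIOLATION

NO -- this is NOT a valid prefix code. C (1) is a prefix of A (10).


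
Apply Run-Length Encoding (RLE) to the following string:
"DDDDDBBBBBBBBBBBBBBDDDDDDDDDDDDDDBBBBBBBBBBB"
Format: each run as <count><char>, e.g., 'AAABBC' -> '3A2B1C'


Scanning runs left to right:
  i=0: run of 'D' x 5 -> '5D'
  i=5: run of 'B' x 14 -> '14B'
  i=19: run of 'D' x 14 -> '14D'
  i=33: run of 'B' x 11 -> '11B'

RLE = 5D14B14D11B


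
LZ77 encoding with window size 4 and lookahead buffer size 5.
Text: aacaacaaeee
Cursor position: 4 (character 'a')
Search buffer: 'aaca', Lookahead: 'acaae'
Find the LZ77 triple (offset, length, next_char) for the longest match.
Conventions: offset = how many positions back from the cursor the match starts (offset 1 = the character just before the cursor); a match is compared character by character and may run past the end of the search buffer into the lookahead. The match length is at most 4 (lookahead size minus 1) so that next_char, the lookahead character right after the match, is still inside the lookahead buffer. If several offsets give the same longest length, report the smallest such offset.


Try each offset into the search buffer:
  offset=1 (pos 3, char 'a'): match length 1
  offset=2 (pos 2, char 'c'): match length 0
  offset=3 (pos 1, char 'a'): match length 4
  offset=4 (pos 0, char 'a'): match length 1
Longest match has length 4 at offset 3.
next_char = character at position 4 + 4 = 8 -> 'e'

Best match: offset=3, length=4 (matching 'acaa' starting at position 1)
LZ77 triple: (3, 4, 'e')


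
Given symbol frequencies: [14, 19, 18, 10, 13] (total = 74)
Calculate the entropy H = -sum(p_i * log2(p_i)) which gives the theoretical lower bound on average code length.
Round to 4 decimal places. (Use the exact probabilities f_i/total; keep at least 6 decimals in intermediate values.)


Per-symbol terms -p_i * log2(p_i) with p_i = f_i/74:
  p = 14/74 = 0.189189: log2(p) = -2.402098, -p*log2(p) = 0.454451
  p = 19/74 = 0.256757: log2(p) = -1.961526, -p*log2(p) = 0.503635
  p = 18/74 = 0.243243: log2(p) = -2.039528, -p*log2(p) = 0.496101
  p = 10/74 = 0.135135: log2(p) = -2.887525, -p*log2(p) = 0.390206
  p = 13/74 = 0.175676: log2(p) = -2.509014, -p*log2(p) = 0.440773
H = 0.454451 + 0.503635 + 0.496101 + 0.390206 + 0.440773 = 2.285166

H = 2.2852 bits/symbol


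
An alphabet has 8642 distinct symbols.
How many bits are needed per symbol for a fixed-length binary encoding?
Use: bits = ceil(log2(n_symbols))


log2(8642) = 13.0771
Bracket: 2^13 = 8192 < 8642 <= 2^14 = 16384
So ceil(log2(8642)) = 14

bits = ceil(log2(8642)) = ceil(13.0771) = 14 bits


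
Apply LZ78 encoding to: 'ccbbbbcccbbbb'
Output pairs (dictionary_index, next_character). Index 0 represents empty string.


LZ78 encoding steps:
Dictionary: {0: ''}
Step 1: w='' (idx 0), next='c' -> output (0, 'c'), add 'c' as idx 1
Step 2: w='c' (idx 1), next='b' -> output (1, 'b'), add 'cb' as idx 2
Step 3: w='' (idx 0), next='b' -> output (0, 'b'), add 'b' as idx 3
Step 4: w='b' (idx 3), next='b' -> output (3, 'b'), add 'bb' as idx 4
Step 5: w='c' (idx 1), next='c' -> output (1, 'c'), add 'cc' as idx 5
Step 6: w='cb' (idx 2), next='b' -> output (2, 'b'), add 'cbb' as idx 6
Step 7: w='bb' (idx 4), end of input -> output (4, '')


Encoded: [(0, 'c'), (1, 'b'), (0, 'b'), (3, 'b'), (1, 'c'), (2, 'b'), (4, '')]


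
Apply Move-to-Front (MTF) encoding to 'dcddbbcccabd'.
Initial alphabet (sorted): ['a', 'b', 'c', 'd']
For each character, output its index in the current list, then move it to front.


MTF encoding:
'd': index 3 in ['a', 'b', 'c', 'd'] -> ['d', 'a', 'b', 'c']
'c': index 3 in ['d', 'a', 'b', 'c'] -> ['c', 'd', 'a', 'b']
'd': index 1 in ['c', 'd', 'a', 'b'] -> ['d', 'c', 'a', 'b']
'd': index 0 in ['d', 'c', 'a', 'b'] -> ['d', 'c', 'a', 'b']
'b': index 3 in ['d', 'c', 'a', 'b'] -> ['b', 'd', 'c', 'a']
'b': index 0 in ['b', 'd', 'c', 'a'] -> ['b', 'd', 'c', 'a']
'c': index 2 in ['b', 'd', 'c', 'a'] -> ['c', 'b', 'd', 'a']
'c': index 0 in ['c', 'b', 'd', 'a'] -> ['c', 'b', 'd', 'a']
'c': index 0 in ['c', 'b', 'd', 'a'] -> ['c', 'b', 'd', 'a']
'a': index 3 in ['c', 'b', 'd', 'a'] -> ['a', 'c', 'b', 'd']
'b': index 2 in ['a', 'c', 'b', 'd'] -> ['b', 'a', 'c', 'd']
'd': index 3 in ['b', 'a', 'c', 'd'] -> ['d', 'b', 'a', 'c']


Output: [3, 3, 1, 0, 3, 0, 2, 0, 0, 3, 2, 3]


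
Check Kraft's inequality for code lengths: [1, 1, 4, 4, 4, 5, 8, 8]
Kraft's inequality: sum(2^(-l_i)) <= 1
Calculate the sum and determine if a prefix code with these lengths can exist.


Sum = 2^(-1) + 2^(-1) + 2^(-4) + 2^(-4) + 2^(-4) + 2^(-5) + 2^(-8) + 2^(-8)
    = 0.5 + 0.5 + 0.0625 + 0.0625 + 0.0625 + 0.03125 + 0.00390625 + 0.00390625
    = 314/256 = 1.2265625
Since 1.2265625 > 1, Kraft's inequality is NOT satisfied.
A prefix code with these lengths CANNOT exist.

Kraft sum = 1.2265625. Not satisfied.


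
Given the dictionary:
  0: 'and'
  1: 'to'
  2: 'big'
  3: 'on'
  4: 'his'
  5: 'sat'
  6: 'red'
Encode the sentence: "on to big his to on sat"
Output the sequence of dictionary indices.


Look up each word in the dictionary:
  'on' -> 3
  'to' -> 1
  'big' -> 2
  'his' -> 4
  'to' -> 1
  'on' -> 3
  'sat' -> 5

Encoded: [3, 1, 2, 4, 1, 3, 5]


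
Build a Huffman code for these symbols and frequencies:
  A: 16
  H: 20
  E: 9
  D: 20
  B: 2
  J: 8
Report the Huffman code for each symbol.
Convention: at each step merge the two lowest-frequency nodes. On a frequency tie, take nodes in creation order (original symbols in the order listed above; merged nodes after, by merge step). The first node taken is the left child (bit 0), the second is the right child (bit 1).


Huffman tree construction:
Step 1: Merge B(2) + J(8) = 10
Step 2: Merge E(9) + (B+J)(10) = 19
Step 3: Merge A(16) + (E+(B+J))(19) = 35
Step 4: Merge H(20) + D(20) = 40
Step 5: Merge (A+(E+(B+J)))(35) + (H+D)(40) = 75
Read each symbol's code off the tree from the root (left child = 0, right child = 1).

Codes:
  A: 00 (length 2)
  H: 10 (length 2)
  E: 010 (length 3)
  D: 11 (length 2)
  B: 0110 (length 4)
  J: 0111 (length 4)
Average code length: 179/75 = 2.3867 bits/symbol


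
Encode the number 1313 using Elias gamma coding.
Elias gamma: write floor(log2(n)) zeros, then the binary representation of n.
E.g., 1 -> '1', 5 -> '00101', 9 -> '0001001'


num_bits = floor(log2(1313)) + 1 = 11
leading_zeros = num_bits - 1 = 10
binary(1313) = 10100100001

Elias gamma(1313) = '0000000000' + '10100100001' = 000000000010100100001 (21 bits)


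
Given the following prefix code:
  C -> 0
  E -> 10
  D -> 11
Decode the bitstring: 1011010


Decoding step by step:
Bits 10 -> E
Bits 11 -> D
Bits 0 -> C
Bits 10 -> E


Decoded message: EDCE


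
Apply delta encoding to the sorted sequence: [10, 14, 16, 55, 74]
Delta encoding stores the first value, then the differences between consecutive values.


First value: 10
Deltas:
  14 - 10 = 4
  16 - 14 = 2
  55 - 16 = 39
  74 - 55 = 19


Delta encoded: [10, 4, 2, 39, 19]


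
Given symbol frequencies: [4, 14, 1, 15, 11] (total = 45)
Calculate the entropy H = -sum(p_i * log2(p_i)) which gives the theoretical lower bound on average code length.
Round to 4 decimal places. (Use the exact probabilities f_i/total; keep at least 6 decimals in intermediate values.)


Per-symbol terms -p_i * log2(p_i) with p_i = f_i/45:
  p = 4/45 = 0.088889: log2(p) = -3.491853, -p*log2(p) = 0.310387
  p = 14/45 = 0.311111: log2(p) = -1.684498, -p*log2(p) = 0.524066
  p = 1/45 = 0.022222: log2(p) = -5.491853, -p*log2(p) = 0.122041
  p = 15/45 = 0.333333: log2(p) = -1.584963, -p*log2(p) = 0.528321
  p = 11/45 = 0.244444: log2(p) = -2.032421, -p*log2(p) = 0.496814
H = 0.310387 + 0.524066 + 0.122041 + 0.528321 + 0.496814 = 1.981629

H = 1.9816 bits/symbol


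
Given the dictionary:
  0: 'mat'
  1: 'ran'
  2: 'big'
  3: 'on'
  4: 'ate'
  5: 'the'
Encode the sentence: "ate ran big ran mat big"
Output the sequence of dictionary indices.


Look up each word in the dictionary:
  'ate' -> 4
  'ran' -> 1
  'big' -> 2
  'ran' -> 1
  'mat' -> 0
  'big' -> 2

Encoded: [4, 1, 2, 1, 0, 2]


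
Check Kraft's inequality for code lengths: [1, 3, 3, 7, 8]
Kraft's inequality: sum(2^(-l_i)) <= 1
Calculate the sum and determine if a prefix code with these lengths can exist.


Sum = 2^(-1) + 2^(-3) + 2^(-3) + 2^(-7) + 2^(-8)
    = 0.5 + 0.125 + 0.125 + 0.0078125 + 0.00390625
    = 195/256 = 0.76171875
Since 0.76171875 <= 1, Kraft's inequality IS satisfied.
A prefix code with these lengths CAN exist.

Kraft sum = 0.76171875. Satisfied.


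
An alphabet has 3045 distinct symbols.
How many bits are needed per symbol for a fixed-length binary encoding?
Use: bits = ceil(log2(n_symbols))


log2(3045) = 11.5722
Bracket: 2^11 = 2048 < 3045 <= 2^12 = 4096
So ceil(log2(3045)) = 12

bits = ceil(log2(3045)) = ceil(11.5722) = 12 bits


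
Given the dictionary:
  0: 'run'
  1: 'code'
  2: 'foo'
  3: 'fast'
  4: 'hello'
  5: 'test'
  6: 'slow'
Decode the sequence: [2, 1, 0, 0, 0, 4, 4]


Look up each index in the dictionary:
  2 -> 'foo'
  1 -> 'code'
  0 -> 'run'
  0 -> 'run'
  0 -> 'run'
  4 -> 'hello'
  4 -> 'hello'

Decoded: "foo code run run run hello hello"


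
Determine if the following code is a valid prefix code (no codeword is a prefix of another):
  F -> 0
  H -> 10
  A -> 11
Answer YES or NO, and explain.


Checking each pair (does one codeword prefix another?):
  F='0' vs H='10': no prefix
  F='0' vs A='11': no prefix
  H='10' vs F='0': no prefix
  H='10' vs A='11': no prefix
  A='11' vs F='0': no prefix
  A='11' vs H='10': no prefix
No violation found over all pairs.

YES -- this is a valid prefix code. No codeword is a prefix of any other codeword.


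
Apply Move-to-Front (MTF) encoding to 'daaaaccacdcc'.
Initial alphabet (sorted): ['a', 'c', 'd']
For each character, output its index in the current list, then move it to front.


MTF encoding:
'd': index 2 in ['a', 'c', 'd'] -> ['d', 'a', 'c']
'a': index 1 in ['d', 'a', 'c'] -> ['a', 'd', 'c']
'a': index 0 in ['a', 'd', 'c'] -> ['a', 'd', 'c']
'a': index 0 in ['a', 'd', 'c'] -> ['a', 'd', 'c']
'a': index 0 in ['a', 'd', 'c'] -> ['a', 'd', 'c']
'c': index 2 in ['a', 'd', 'c'] -> ['c', 'a', 'd']
'c': index 0 in ['c', 'a', 'd'] -> ['c', 'a', 'd']
'a': index 1 in ['c', 'a', 'd'] -> ['a', 'c', 'd']
'c': index 1 in ['a', 'c', 'd'] -> ['c', 'a', 'd']
'd': index 2 in ['c', 'a', 'd'] -> ['d', 'c', 'a']
'c': index 1 in ['d', 'c', 'a'] -> ['c', 'd', 'a']
'c': index 0 in ['c', 'd', 'a'] -> ['c', 'd', 'a']


Output: [2, 1, 0, 0, 0, 2, 0, 1, 1, 2, 1, 0]


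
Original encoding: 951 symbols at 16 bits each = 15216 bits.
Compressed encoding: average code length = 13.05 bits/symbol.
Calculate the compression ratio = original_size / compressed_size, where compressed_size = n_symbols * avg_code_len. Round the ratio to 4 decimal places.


original_size = n_symbols * orig_bits = 951 * 16 = 15216 bits
compressed_size = n_symbols * avg_code_len = 951 * 13.05 = 12410.55 bits
ratio = original_size / compressed_size = 15216 / 12410.55 = 1.2261

Compression ratio = 1.2261


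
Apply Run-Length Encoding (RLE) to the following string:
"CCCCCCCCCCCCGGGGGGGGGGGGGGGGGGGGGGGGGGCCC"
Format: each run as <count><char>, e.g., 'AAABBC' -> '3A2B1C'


Scanning runs left to right:
  i=0: run of 'C' x 12 -> '12C'
  i=12: run of 'G' x 26 -> '26G'
  i=38: run of 'C' x 3 -> '3C'

RLE = 12C26G3C


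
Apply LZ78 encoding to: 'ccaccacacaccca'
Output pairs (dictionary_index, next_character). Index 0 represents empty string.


LZ78 encoding steps:
Dictionary: {0: ''}
Step 1: w='' (idx 0), next='c' -> output (0, 'c'), add 'c' as idx 1
Step 2: w='c' (idx 1), next='a' -> output (1, 'a'), add 'ca' as idx 2
Step 3: w='c' (idx 1), next='c' -> output (1, 'c'), add 'cc' as idx 3
Step 4: w='' (idx 0), next='a' -> output (0, 'a'), add 'a' as idx 4
Step 5: w='ca' (idx 2), next='c' -> output (2, 'c'), add 'cac' as idx 5
Step 6: w='a' (idx 4), next='c' -> output (4, 'c'), add 'ac' as idx 6
Step 7: w='cc' (idx 3), next='a' -> output (3, 'a'), add 'cca' as idx 7


Encoded: [(0, 'c'), (1, 'a'), (1, 'c'), (0, 'a'), (2, 'c'), (4, 'c'), (3, 'a')]


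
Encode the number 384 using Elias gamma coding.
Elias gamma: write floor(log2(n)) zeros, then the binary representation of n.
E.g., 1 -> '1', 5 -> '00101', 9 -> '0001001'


num_bits = floor(log2(384)) + 1 = 9
leading_zeros = num_bits - 1 = 8
binary(384) = 110000000

Elias gamma(384) = '00000000' + '110000000' = 00000000110000000 (17 bits)


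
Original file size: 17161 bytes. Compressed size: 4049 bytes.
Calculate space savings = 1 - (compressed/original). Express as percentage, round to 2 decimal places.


ratio = compressed/original = 4049/17161 = 0.235942
savings = 1 - ratio = 1 - 0.235942 = 0.764058
as a percentage: 0.764058 * 100 = 76.41%

Space savings = 1 - 4049/17161 = 76.41%


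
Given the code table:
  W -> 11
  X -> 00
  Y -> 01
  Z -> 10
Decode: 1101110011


Decoding:
11 -> W
01 -> Y
11 -> W
00 -> X
11 -> W


Result: WYWXW


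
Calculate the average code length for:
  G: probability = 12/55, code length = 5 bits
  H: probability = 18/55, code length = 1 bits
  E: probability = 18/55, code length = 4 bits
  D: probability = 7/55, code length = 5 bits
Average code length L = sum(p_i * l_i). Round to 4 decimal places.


Weighted contributions p_i * l_i:
  G: (12/55) * 5 = 60/55
  H: (18/55) * 1 = 18/55
  E: (18/55) * 4 = 72/55
  D: (7/55) * 5 = 35/55
Sum = (60 + 18 + 72 + 35)/55 = 185/55

L = 185/55 = 3.3636 bits/symbol


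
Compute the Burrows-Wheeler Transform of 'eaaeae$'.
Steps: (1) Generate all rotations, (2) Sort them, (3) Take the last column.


Rotations (sorted):
  0: $eaaeae -> last char: e
  1: aaeae$e -> last char: e
  2: ae$eaae -> last char: e
  3: aeae$ea -> last char: a
  4: e$eaaea -> last char: a
  5: eaaeae$ -> last char: $
  6: eae$eaa -> last char: a


BWT = eeeaa$a


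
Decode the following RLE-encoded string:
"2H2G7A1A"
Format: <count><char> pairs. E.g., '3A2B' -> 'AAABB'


Expanding each <count><char> pair:
  2H -> 'HH'
  2G -> 'GG'
  7A -> 'AAAAAAA'
  1A -> 'A'

Decoded = HHGGAAAAAAAA


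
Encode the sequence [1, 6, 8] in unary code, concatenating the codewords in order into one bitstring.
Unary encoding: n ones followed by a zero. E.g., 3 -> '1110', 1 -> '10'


Encode each number as n ones followed by a terminating 0:
  1 -> 10 (2 bits)
  6 -> 1111110 (7 bits)
  8 -> 111111110 (9 bits)
Total length = 2 + 7 + 9 = 18 bits.

Unary([1, 6, 8]) = 101111110111111110 (18 bits)


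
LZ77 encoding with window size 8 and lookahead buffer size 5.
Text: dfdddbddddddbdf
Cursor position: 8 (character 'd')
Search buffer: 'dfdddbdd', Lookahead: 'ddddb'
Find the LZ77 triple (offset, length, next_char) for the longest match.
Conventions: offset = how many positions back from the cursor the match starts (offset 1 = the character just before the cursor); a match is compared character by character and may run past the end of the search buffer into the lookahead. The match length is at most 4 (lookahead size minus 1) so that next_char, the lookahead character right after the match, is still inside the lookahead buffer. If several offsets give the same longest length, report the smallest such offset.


Try each offset into the search buffer:
  offset=1 (pos 7, char 'd'): match length 4
  offset=2 (pos 6, char 'd'): match length 4
  offset=3 (pos 5, char 'b'): match length 0
  offset=4 (pos 4, char 'd'): match length 1
  offset=5 (pos 3, char 'd'): match length 2
  offset=6 (pos 2, char 'd'): match length 3
  offset=7 (pos 1, char 'f'): match length 0
  offset=8 (pos 0, char 'd'): match length 1
Longest match has length 4, found at offsets 1, 2; take the smallest, offset 1.
next_char = character at position 8 + 4 = 12 -> 'b'

Best match: offset=1, length=4 (matching 'dddd' starting at position 7)
LZ77 triple: (1, 4, 'b')


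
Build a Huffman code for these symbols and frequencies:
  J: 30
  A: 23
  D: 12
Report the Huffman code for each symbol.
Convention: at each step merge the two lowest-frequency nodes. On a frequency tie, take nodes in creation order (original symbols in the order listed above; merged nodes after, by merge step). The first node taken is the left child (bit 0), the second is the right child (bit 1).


Huffman tree construction:
Step 1: Merge D(12) + A(23) = 35
Step 2: Merge J(30) + (D+A)(35) = 65
Read each symbol's code off the tree from the root (left child = 0, right child = 1).

Codes:
  J: 0 (length 1)
  A: 11 (length 2)
  D: 10 (length 2)
Average code length: 100/65 = 1.5385 bits/symbol


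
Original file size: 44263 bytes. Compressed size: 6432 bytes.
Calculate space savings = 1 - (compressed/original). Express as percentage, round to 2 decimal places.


ratio = compressed/original = 6432/44263 = 0.145313
savings = 1 - ratio = 1 - 0.145313 = 0.854687
as a percentage: 0.854687 * 100 = 85.47%

Space savings = 1 - 6432/44263 = 85.47%


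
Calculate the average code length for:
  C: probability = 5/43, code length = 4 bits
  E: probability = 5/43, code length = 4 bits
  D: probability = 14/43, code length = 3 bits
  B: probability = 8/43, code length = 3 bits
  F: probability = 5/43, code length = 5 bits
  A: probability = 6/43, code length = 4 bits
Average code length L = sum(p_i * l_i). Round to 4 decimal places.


Weighted contributions p_i * l_i:
  C: (5/43) * 4 = 20/43
  E: (5/43) * 4 = 20/43
  D: (14/43) * 3 = 42/43
  B: (8/43) * 3 = 24/43
  F: (5/43) * 5 = 25/43
  A: (6/43) * 4 = 24/43
Sum = (20 + 20 + 42 + 24 + 25 + 24)/43 = 155/43

L = 155/43 = 3.6047 bits/symbol


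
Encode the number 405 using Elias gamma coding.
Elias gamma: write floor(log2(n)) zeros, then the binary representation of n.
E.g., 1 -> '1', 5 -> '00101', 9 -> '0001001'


num_bits = floor(log2(405)) + 1 = 9
leading_zeros = num_bits - 1 = 8
binary(405) = 110010101

Elias gamma(405) = '00000000' + '110010101' = 00000000110010101 (17 bits)


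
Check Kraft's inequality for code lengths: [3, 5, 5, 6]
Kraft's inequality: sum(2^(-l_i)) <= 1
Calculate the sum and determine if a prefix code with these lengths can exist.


Sum = 2^(-3) + 2^(-5) + 2^(-5) + 2^(-6)
    = 0.125 + 0.03125 + 0.03125 + 0.015625
    = 13/64 = 0.203125
Since 0.203125 <= 1, Kraft's inequality IS satisfied.
A prefix code with these lengths CAN exist.

Kraft sum = 0.203125. Satisfied.


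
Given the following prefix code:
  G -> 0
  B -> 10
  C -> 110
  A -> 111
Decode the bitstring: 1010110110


Decoding step by step:
Bits 10 -> B
Bits 10 -> B
Bits 110 -> C
Bits 110 -> C


Decoded message: BBCC


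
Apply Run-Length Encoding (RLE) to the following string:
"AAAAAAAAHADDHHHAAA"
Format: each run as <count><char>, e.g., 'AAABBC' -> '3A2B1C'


Scanning runs left to right:
  i=0: run of 'A' x 8 -> '8A'
  i=8: run of 'H' x 1 -> '1H'
  i=9: run of 'A' x 1 -> '1A'
  i=10: run of 'D' x 2 -> '2D'
  i=12: run of 'H' x 3 -> '3H'
  i=15: run of 'A' x 3 -> '3A'

RLE = 8A1H1A2D3H3A


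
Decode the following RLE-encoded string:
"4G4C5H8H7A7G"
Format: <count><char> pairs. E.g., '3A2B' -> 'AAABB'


Expanding each <count><char> pair:
  4G -> 'GGGG'
  4C -> 'CCCC'
  5H -> 'HHHHH'
  8H -> 'HHHHHHHH'
  7A -> 'AAAAAAA'
  7G -> 'GGGGGGG'

Decoded = GGGGCCCCHHHHHHHHHHHHHAAAAAAAGGGGGGG


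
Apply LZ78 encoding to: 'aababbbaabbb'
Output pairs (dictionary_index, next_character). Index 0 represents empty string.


LZ78 encoding steps:
Dictionary: {0: ''}
Step 1: w='' (idx 0), next='a' -> output (0, 'a'), add 'a' as idx 1
Step 2: w='a' (idx 1), next='b' -> output (1, 'b'), add 'ab' as idx 2
Step 3: w='ab' (idx 2), next='b' -> output (2, 'b'), add 'abb' as idx 3
Step 4: w='' (idx 0), next='b' -> output (0, 'b'), add 'b' as idx 4
Step 5: w='a' (idx 1), next='a' -> output (1, 'a'), add 'aa' as idx 5
Step 6: w='b' (idx 4), next='b' -> output (4, 'b'), add 'bb' as idx 6
Step 7: w='b' (idx 4), end of input -> output (4, '')


Encoded: [(0, 'a'), (1, 'b'), (2, 'b'), (0, 'b'), (1, 'a'), (4, 'b'), (4, '')]


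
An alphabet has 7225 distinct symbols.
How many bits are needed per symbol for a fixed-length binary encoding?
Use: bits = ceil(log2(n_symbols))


log2(7225) = 12.8188
Bracket: 2^12 = 4096 < 7225 <= 2^13 = 8192
So ceil(log2(7225)) = 13

bits = ceil(log2(7225)) = ceil(12.8188) = 13 bits


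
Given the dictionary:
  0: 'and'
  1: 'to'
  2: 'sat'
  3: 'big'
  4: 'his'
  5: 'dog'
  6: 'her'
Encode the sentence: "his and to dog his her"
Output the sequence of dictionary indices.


Look up each word in the dictionary:
  'his' -> 4
  'and' -> 0
  'to' -> 1
  'dog' -> 5
  'his' -> 4
  'her' -> 6

Encoded: [4, 0, 1, 5, 4, 6]


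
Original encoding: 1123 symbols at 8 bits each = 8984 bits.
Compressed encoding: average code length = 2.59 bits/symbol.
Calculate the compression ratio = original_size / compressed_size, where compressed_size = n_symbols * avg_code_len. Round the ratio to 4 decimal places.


original_size = n_symbols * orig_bits = 1123 * 8 = 8984 bits
compressed_size = n_symbols * avg_code_len = 1123 * 2.59 = 2908.57 bits
ratio = original_size / compressed_size = 8984 / 2908.57 = 3.0888

Compression ratio = 3.0888


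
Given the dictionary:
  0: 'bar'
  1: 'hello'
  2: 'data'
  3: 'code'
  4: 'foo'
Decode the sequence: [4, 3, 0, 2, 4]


Look up each index in the dictionary:
  4 -> 'foo'
  3 -> 'code'
  0 -> 'bar'
  2 -> 'data'
  4 -> 'foo'

Decoded: "foo code bar data foo"


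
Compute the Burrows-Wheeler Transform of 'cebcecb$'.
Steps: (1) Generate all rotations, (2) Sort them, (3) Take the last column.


Rotations (sorted):
  0: $cebcecb -> last char: b
  1: b$cebcec -> last char: c
  2: bcecb$ce -> last char: e
  3: cb$cebce -> last char: e
  4: cebcecb$ -> last char: $
  5: cecb$ceb -> last char: b
  6: ebcecb$c -> last char: c
  7: ecb$cebc -> last char: c


BWT = bcee$bcc


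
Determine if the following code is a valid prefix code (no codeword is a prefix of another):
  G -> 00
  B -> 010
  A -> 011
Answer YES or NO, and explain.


Checking each pair (does one codeword prefix another?):
  G='00' vs B='010': no prefix
  G='00' vs A='011': no prefix
  B='010' vs G='00': no prefix
  B='010' vs A='011': no prefix
  A='011' vs G='00': no prefix
  A='011' vs B='010': no prefix
No violation found over all pairs.

YES -- this is a valid prefix code. No codeword is a prefix of any other codeword.


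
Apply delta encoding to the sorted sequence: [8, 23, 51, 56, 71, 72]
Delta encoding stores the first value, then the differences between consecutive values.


First value: 8
Deltas:
  23 - 8 = 15
  51 - 23 = 28
  56 - 51 = 5
  71 - 56 = 15
  72 - 71 = 1


Delta encoded: [8, 15, 28, 5, 15, 1]


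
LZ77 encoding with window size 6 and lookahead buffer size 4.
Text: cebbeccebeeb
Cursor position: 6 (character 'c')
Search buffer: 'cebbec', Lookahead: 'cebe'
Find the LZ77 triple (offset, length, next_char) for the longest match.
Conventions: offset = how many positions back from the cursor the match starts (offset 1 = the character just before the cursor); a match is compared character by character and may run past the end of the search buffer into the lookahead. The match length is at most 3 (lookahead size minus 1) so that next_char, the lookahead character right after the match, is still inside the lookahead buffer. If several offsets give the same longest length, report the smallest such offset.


Try each offset into the search buffer:
  offset=1 (pos 5, char 'c'): match length 1
  offset=2 (pos 4, char 'e'): match length 0
  offset=3 (pos 3, char 'b'): match length 0
  offset=4 (pos 2, char 'b'): match length 0
  offset=5 (pos 1, char 'e'): match length 0
  offset=6 (pos 0, char 'c'): match length 3
Longest match has length 3 at offset 6.
next_char = character at position 6 + 3 = 9 -> 'e'

Best match: offset=6, length=3 (matching 'ceb' starting at position 0)
LZ77 triple: (6, 3, 'e')


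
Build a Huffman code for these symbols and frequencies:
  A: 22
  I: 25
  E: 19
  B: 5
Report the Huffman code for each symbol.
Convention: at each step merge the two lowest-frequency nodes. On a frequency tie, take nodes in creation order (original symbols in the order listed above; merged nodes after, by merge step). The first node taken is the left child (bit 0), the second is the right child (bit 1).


Huffman tree construction:
Step 1: Merge B(5) + E(19) = 24
Step 2: Merge A(22) + (B+E)(24) = 46
Step 3: Merge I(25) + (A+(B+E))(46) = 71
Read each symbol's code off the tree from the root (left child = 0, right child = 1).

Codes:
  A: 10 (length 2)
  I: 0 (length 1)
  E: 111 (length 3)
  B: 110 (length 3)
Average code length: 141/71 = 1.9859 bits/symbol


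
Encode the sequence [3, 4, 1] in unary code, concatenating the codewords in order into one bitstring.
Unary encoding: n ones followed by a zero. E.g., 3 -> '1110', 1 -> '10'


Encode each number as n ones followed by a terminating 0:
  3 -> 1110 (4 bits)
  4 -> 11110 (5 bits)
  1 -> 10 (2 bits)
Total length = 4 + 5 + 2 = 11 bits.

Unary([3, 4, 1]) = 11101111010 (11 bits)


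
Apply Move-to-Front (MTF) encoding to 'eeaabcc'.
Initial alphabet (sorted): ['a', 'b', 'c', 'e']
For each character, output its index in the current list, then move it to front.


MTF encoding:
'e': index 3 in ['a', 'b', 'c', 'e'] -> ['e', 'a', 'b', 'c']
'e': index 0 in ['e', 'a', 'b', 'c'] -> ['e', 'a', 'b', 'c']
'a': index 1 in ['e', 'a', 'b', 'c'] -> ['a', 'e', 'b', 'c']
'a': index 0 in ['a', 'e', 'b', 'c'] -> ['a', 'e', 'b', 'c']
'b': index 2 in ['a', 'e', 'b', 'c'] -> ['b', 'a', 'e', 'c']
'c': index 3 in ['b', 'a', 'e', 'c'] -> ['c', 'b', 'a', 'e']
'c': index 0 in ['c', 'b', 'a', 'e'] -> ['c', 'b', 'a', 'e']


Output: [3, 0, 1, 0, 2, 3, 0]


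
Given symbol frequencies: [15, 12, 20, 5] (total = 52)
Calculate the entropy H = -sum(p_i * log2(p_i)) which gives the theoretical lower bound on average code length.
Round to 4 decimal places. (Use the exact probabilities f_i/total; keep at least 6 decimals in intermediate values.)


Per-symbol terms -p_i * log2(p_i) with p_i = f_i/52:
  p = 15/52 = 0.288462: log2(p) = -1.793549, -p*log2(p) = 0.517370
  p = 12/52 = 0.230769: log2(p) = -2.115477, -p*log2(p) = 0.488187
  p = 20/52 = 0.384615: log2(p) = -1.378512, -p*log2(p) = 0.530197
  p = 5/52 = 0.096154: log2(p) = -3.378512, -p*log2(p) = 0.324857
H = 0.517370 + 0.488187 + 0.530197 + 0.324857 = 1.860611

H = 1.8606 bits/symbol


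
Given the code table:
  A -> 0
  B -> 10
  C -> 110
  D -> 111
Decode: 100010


Decoding:
10 -> B
0 -> A
0 -> A
10 -> B


Result: BAAB
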